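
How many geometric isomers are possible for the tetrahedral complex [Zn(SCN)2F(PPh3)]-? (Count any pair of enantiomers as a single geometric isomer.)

All four vertices of a tetrahedron are equivalent and mutually adjacent, so cis/trans isomerism cannot arise.
Only one geometric arrangement is possible.

1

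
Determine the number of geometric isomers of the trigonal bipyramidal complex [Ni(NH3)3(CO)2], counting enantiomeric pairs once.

A trigonal bipyramid has two axial and three equatorial sites, which are chemically inequivalent.
Systematic placement gives 3 geometric isomers: CO both axial; CO one axial, one equatorial; CO both equatorial.

3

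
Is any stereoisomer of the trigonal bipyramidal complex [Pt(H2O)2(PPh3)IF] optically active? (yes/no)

In a trigonal bipyramid the two axial positions differ from the three equatorial ones.
Placing the ligands in turn and identifying arrangements related by rotation or reflection leaves 7 distinct geometric isomers.
Of these, 3 lack any improper symmetry element and so occur as enantiomeric pairs, giving 7 + 3 = 10 stereoisomers in total.

yes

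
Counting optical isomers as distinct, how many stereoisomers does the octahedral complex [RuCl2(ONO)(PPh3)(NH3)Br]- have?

15

In an octahedral complex each vertex has one trans partner and four cis neighbours.
Placing the ligands in turn and identifying arrangements related by rotation or reflection leaves 9 distinct geometric isomers.
Of these, 6 lack any improper symmetry element and so occur as enantiomeric pairs, giving 9 + 6 = 15 stereoisomers in total.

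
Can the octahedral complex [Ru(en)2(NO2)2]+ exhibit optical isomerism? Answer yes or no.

yes

In an octahedral complex each vertex has one trans partner and four cis neighbours.
Each en is bidentate and must span two cis positions.
Working through the distinct placements yields 2 geometric isomers: NO2 trans; NO2 cis (chiral).
One of these lacks any improper symmetry element and so occurs as an enantiomeric pair, giving 2 + 1 = 3 stereoisomers in total.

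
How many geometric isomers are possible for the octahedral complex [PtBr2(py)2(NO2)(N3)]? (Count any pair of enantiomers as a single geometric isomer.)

In an octahedral complex each vertex has one trans partner and four cis neighbours.
There are 6 geometric isomers: Br trans, py trans; Br trans, py cis; Br cis, py trans; Br cis, py cis (3 arrangements, 2 chiral).

6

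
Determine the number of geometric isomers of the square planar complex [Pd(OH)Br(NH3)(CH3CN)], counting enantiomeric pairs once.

3

In a square planar complex each vertex has one trans partner and two cis neighbours.
There are 3 geometric isomers: (Br/NH3 trans, CH3CN/OH trans); (Br/OH trans, CH3CN/NH3 trans); (Br/CH3CN trans, NH3/OH trans).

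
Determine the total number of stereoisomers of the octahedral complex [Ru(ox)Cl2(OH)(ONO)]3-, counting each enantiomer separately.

6

Each ox is bidentate and must span two cis positions.
Working through the distinct placements yields 4 geometric isomers: Cl trans; Cl cis (3 arrangements, 2 chiral).
Of these, 2 lack any improper symmetry element and so occur as enantiomeric pairs, giving 4 + 2 = 6 stereoisomers in total.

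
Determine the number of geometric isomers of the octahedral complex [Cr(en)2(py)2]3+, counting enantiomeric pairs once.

The six octahedral sites form three mutually perpendicular trans pairs.
Each en is bidentate and must span two cis positions.
The distinct arrangements are (2 in all): py trans; py cis (chiral).

2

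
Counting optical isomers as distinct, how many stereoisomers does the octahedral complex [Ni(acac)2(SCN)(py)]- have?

Each acac is bidentate and must span two cis positions.
Systematic placement gives 2 geometric isomers: SCN and py mutually cis (chiral); SCN and py mutually trans.
One of these lacks any improper symmetry element and so occurs as an enantiomeric pair, giving 2 + 1 = 3 stereoisomers in total.

3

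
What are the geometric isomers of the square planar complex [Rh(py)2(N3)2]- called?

cis and trans

A square has two trans pairs of vertices; adjacent vertices are cis.
There are 2 geometric isomers: py cis; py trans.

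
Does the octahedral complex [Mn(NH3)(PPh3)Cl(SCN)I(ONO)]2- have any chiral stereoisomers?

The six octahedral sites form three mutually perpendicular trans pairs.
Exhaustive case analysis gives 15 geometric isomers.
Of these, 15 lack any improper symmetry element and so occur as enantiomeric pairs, giving 15 + 15 = 30 stereoisomers in total.

yes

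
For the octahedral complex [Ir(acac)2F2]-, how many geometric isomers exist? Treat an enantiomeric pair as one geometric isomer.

2

Each acac is bidentate and must span two cis positions.
Systematic placement gives 2 geometric isomers: F trans; F cis (chiral).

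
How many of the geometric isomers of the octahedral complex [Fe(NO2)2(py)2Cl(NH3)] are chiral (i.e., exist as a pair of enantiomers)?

2

In an octahedral complex each vertex has one trans partner and four cis neighbours.
Systematic placement gives 6 geometric isomers: NO2 trans, py trans; NO2 cis, py cis (3 arrangements, 2 chiral); NO2 cis, py trans; NO2 trans, py cis.
Of these, 2 lack any improper symmetry element and so occur as enantiomeric pairs, giving 6 + 2 = 8 stereoisomers in total.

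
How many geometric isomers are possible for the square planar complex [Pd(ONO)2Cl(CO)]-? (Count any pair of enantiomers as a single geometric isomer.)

2

There are 2 geometric isomers: ONO cis; ONO trans.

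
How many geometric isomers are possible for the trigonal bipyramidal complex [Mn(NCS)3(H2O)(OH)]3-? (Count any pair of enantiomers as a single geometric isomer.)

A trigonal bipyramid has two axial and three equatorial sites, which are chemically inequivalent.
There are 4 geometric isomers: H2O axial, OH equatorial; H2O axial, OH axial; H2O equatorial, OH equatorial; H2O equatorial, OH axial.

4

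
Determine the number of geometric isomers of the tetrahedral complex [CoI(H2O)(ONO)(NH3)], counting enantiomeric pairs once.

1

In a tetrahedral complex all four positions are equivalent and every pair of ligands is adjacent — there is no cis/trans distinction.
Only one geometric arrangement is possible; it has no improper symmetry element, so it exists as a pair of enantiomers (2 stereoisomers).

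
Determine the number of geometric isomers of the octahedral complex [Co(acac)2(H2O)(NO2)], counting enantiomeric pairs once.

In an octahedral complex each vertex has one trans partner and four cis neighbours.
Each acac is bidentate and must span two cis positions.
The distinct arrangements are (2 in all): H2O and NO2 mutually trans; H2O and NO2 mutually cis (chiral).

2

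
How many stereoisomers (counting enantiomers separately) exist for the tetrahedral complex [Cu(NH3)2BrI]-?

1

In a tetrahedral complex all four positions are equivalent and every pair of ligands is adjacent — there is no cis/trans distinction.
Only one geometric arrangement is possible.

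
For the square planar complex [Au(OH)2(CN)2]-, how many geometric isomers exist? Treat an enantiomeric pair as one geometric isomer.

2

Systematic placement gives 2 geometric isomers: OH cis; OH trans.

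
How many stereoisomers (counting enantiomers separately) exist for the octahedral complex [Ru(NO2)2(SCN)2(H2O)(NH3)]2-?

8

The six octahedral sites form three mutually perpendicular trans pairs.
Systematic placement gives 6 geometric isomers: NO2 trans, SCN trans; NO2 cis, SCN cis (3 arrangements, 2 chiral); NO2 cis, SCN trans; NO2 trans, SCN cis.
Of these, 2 lack any improper symmetry element and so occur as enantiomeric pairs, giving 6 + 2 = 8 stereoisomers in total.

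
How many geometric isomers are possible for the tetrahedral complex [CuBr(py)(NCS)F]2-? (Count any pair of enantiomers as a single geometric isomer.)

Only one geometric arrangement is possible; it has no improper symmetry element, so it exists as a pair of enantiomers (2 stereoisomers).

1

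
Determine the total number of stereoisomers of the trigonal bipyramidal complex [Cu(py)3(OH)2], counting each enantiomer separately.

In a trigonal bipyramid the two axial positions differ from the three equatorial ones.
The distinct arrangements are (3 in all): OH both axial; OH one axial, one equatorial; OH both equatorial.
Each arrangement has an internal mirror plane or centre of symmetry, so none is chiral.

3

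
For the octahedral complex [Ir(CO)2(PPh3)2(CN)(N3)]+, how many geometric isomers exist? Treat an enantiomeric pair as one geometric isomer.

6

In an octahedral complex each vertex has one trans partner and four cis neighbours.
The distinct arrangements are (6 in all): CO cis, PPh3 trans; CO cis, PPh3 cis (3 arrangements, 2 chiral); CO trans, PPh3 trans; CO trans, PPh3 cis.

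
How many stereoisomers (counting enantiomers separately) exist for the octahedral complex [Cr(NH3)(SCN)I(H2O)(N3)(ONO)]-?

30

Placing the ligands in turn and identifying arrangements related by rotation or reflection leaves 15 distinct geometric isomers.
Of these, 15 lack any improper symmetry element and so occur as enantiomeric pairs, giving 15 + 15 = 30 stereoisomers in total.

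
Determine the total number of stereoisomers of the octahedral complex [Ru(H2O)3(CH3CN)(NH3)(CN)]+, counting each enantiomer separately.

5

An octahedron has six vertices in three trans pairs; every non-trans pair is cis.
Systematic placement gives 4 geometric isomers: H2O mer (3 arrangements); H2O fac (chiral).
One of these lacks any improper symmetry element and so occurs as an enantiomeric pair, giving 4 + 1 = 5 stereoisomers in total.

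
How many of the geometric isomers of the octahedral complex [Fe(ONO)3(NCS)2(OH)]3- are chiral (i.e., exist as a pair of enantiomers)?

In an octahedral complex each vertex has one trans partner and four cis neighbours.
There are 3 geometric isomers: ONO mer, NCS trans; ONO mer, NCS cis; ONO fac, NCS cis.
Each arrangement has an internal mirror plane or centre of symmetry, so none is chiral.

0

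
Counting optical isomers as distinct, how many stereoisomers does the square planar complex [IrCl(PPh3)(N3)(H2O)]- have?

In a square planar complex each vertex has one trans partner and two cis neighbours.
The distinct arrangements are (3 in all): (Cl/N3 trans, H2O/PPh3 trans); (Cl/PPh3 trans, H2O/N3 trans); (Cl/H2O trans, N3/PPh3 trans).
Each arrangement has an internal mirror plane or centre of symmetry, so none is chiral.

3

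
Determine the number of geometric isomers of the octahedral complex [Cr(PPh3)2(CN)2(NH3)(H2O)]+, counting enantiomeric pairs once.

6

An octahedron has six vertices in three trans pairs; every non-trans pair is cis.
The distinct arrangements are (6 in all): PPh3 trans, CN trans; PPh3 cis, CN trans; PPh3 trans, CN cis; PPh3 cis, CN cis (3 arrangements, 2 chiral).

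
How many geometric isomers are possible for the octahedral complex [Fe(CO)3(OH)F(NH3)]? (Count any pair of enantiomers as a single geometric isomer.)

In an octahedral complex each vertex has one trans partner and four cis neighbours.
Working through the distinct placements yields 4 geometric isomers: CO mer (3 arrangements); CO fac (chiral).

4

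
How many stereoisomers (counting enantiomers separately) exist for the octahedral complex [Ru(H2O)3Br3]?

The distinct arrangements are (2 in all): H2O mer; H2O fac.
Each arrangement has an internal mirror plane or centre of symmetry, so none is chiral.

2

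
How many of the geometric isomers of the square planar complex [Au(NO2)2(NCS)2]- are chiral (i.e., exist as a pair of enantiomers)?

0

In a square planar complex each vertex has one trans partner and two cis neighbours.
Working through the distinct placements yields 2 geometric isomers: NO2 cis; NO2 trans.
Each arrangement has an internal mirror plane or centre of symmetry, so none is chiral.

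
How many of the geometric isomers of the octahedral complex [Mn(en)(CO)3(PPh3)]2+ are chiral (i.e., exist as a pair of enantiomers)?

0

An octahedron has six vertices in three trans pairs; every non-trans pair is cis.
Each en is bidentate and must span two cis positions.
There are 2 geometric isomers: CO mer; CO fac.
Each arrangement has an internal mirror plane or centre of symmetry, so none is chiral.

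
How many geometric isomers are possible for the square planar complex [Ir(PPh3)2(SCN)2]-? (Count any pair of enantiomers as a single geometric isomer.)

2

The distinct arrangements are (2 in all): PPh3 cis; PPh3 trans.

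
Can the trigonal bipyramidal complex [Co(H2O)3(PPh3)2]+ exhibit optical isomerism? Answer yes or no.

no

In a trigonal bipyramid the two axial positions differ from the three equatorial ones.
Systematic placement gives 3 geometric isomers: PPh3 both equatorial; PPh3 one axial, one equatorial; PPh3 both axial.
Each arrangement has an internal mirror plane or centre of symmetry, so none is chiral.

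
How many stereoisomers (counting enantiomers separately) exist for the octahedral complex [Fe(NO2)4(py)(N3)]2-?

2

In an octahedral complex each vertex has one trans partner and four cis neighbours.
The distinct arrangements are (2 in all): py and N3 mutually cis; py and N3 mutually trans.
Each arrangement has an internal mirror plane or centre of symmetry, so none is chiral.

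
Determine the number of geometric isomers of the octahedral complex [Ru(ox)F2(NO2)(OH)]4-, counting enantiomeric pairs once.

In an octahedral complex each vertex has one trans partner and four cis neighbours.
Each ox is bidentate and must span two cis positions.
Systematic placement gives 4 geometric isomers: F trans; F cis (3 arrangements, 2 chiral).

4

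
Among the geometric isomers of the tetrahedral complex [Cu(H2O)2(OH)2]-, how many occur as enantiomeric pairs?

All four vertices of a tetrahedron are equivalent and mutually adjacent, so cis/trans isomerism cannot arise.
Only one geometric arrangement is possible.

0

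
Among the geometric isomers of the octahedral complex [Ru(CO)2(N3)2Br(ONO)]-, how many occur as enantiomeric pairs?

2

Systematic placement gives 6 geometric isomers: CO cis, N3 cis (3 arrangements, 2 chiral); CO cis, N3 trans; CO trans, N3 cis; CO trans, N3 trans.
Of these, 2 lack any improper symmetry element and so occur as enantiomeric pairs, giving 6 + 2 = 8 stereoisomers in total.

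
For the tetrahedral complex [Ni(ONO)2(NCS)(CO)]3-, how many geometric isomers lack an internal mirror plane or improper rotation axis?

0

In a tetrahedral complex all four positions are equivalent and every pair of ligands is adjacent — there is no cis/trans distinction.
Only one geometric arrangement is possible.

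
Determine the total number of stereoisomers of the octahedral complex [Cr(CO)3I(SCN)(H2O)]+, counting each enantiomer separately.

The six octahedral sites form three mutually perpendicular trans pairs.
There are 4 geometric isomers: CO mer (3 arrangements); CO fac (chiral).
One of these lacks any improper symmetry element and so occurs as an enantiomeric pair, giving 4 + 1 = 5 stereoisomers in total.

5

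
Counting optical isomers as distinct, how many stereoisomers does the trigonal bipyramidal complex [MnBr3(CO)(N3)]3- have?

In a trigonal bipyramid the two axial positions differ from the three equatorial ones.
Systematic placement gives 4 geometric isomers: CO equatorial, N3 equatorial; CO axial, N3 equatorial; CO equatorial, N3 axial; CO axial, N3 axial.
Each arrangement has an internal mirror plane or centre of symmetry, so none is chiral.

4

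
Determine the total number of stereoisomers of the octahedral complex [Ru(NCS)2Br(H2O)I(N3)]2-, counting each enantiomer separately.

An octahedron has six vertices in three trans pairs; every non-trans pair is cis.
Placing the ligands in turn and identifying arrangements related by rotation or reflection leaves 9 distinct geometric isomers.
Of these, 6 lack any improper symmetry element and so occur as enantiomeric pairs, giving 9 + 6 = 15 stereoisomers in total.

15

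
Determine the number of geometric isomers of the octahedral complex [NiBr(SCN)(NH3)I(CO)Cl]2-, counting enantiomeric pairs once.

An octahedron has six vertices in three trans pairs; every non-trans pair is cis.
Placing the ligands in turn and identifying arrangements related by rotation or reflection leaves 15 distinct geometric isomers.

15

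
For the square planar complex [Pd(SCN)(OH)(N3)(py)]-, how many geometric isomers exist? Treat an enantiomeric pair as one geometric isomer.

A square has two trans pairs of vertices; adjacent vertices are cis.
There are 3 geometric isomers: (N3/SCN trans, OH/py trans); (N3/py trans, OH/SCN trans); (N3/OH trans, SCN/py trans).

3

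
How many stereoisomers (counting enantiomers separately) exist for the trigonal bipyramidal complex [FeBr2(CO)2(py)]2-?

In a trigonal bipyramid the two axial positions differ from the three equatorial ones.
Systematic enumeration (placing each ligand type in turn and discarding arrangements equivalent by rotation or reflection) gives 5 geometric isomers.
One of these lacks any improper symmetry element and so occurs as an enantiomeric pair, giving 5 + 1 = 6 stereoisomers in total.

6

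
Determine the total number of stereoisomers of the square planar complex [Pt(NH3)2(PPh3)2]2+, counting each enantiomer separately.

2

In a square planar complex each vertex has one trans partner and two cis neighbours.
There are 2 geometric isomers: NH3 cis; NH3 trans.
Each arrangement has an internal mirror plane or centre of symmetry, so none is chiral.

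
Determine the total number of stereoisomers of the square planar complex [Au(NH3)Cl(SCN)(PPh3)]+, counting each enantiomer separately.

In a square planar complex each vertex has one trans partner and two cis neighbours.
Systematic placement gives 3 geometric isomers: (Cl/PPh3 trans, NH3/SCN trans); (Cl/SCN trans, NH3/PPh3 trans); (Cl/NH3 trans, PPh3/SCN trans).
Each arrangement has an internal mirror plane or centre of symmetry, so none is chiral.

3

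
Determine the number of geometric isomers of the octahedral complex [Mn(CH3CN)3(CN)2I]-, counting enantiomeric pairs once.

In an octahedral complex each vertex has one trans partner and four cis neighbours.
Working through the distinct placements yields 3 geometric isomers: CH3CN mer, CN cis; CH3CN mer, CN trans; CH3CN fac, CN cis.

3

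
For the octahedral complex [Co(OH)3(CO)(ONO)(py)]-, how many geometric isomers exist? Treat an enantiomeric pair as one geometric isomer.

4

The six octahedral sites form three mutually perpendicular trans pairs.
The distinct arrangements are (4 in all): OH mer (3 arrangements); OH fac (chiral).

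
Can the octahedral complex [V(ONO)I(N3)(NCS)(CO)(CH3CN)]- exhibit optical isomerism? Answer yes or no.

The six octahedral sites form three mutually perpendicular trans pairs.
Placing the ligands in turn and identifying arrangements related by rotation or reflection leaves 15 distinct geometric isomers.
Of these, 15 lack any improper symmetry element and so occur as enantiomeric pairs, giving 15 + 15 = 30 stereoisomers in total.

yes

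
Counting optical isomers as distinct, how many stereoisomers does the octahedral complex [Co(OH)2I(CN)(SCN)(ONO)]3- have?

Exhaustive case analysis gives 9 geometric isomers.
Of these, 6 lack any improper symmetry element and so occur as enantiomeric pairs, giving 9 + 6 = 15 stereoisomers in total.

15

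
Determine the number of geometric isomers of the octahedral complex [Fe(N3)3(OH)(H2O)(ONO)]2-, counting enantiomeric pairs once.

4

Systematic placement gives 4 geometric isomers: N3 mer (3 arrangements); N3 fac (chiral).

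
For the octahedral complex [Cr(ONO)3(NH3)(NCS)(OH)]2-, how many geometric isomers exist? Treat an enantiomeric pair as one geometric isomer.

The distinct arrangements are (4 in all): ONO mer (3 arrangements); ONO fac (chiral).

4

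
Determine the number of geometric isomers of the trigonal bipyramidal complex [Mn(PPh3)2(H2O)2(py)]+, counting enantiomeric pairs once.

5

Placing the ligands in turn and identifying arrangements related by rotation or reflection leaves 5 distinct geometric isomers.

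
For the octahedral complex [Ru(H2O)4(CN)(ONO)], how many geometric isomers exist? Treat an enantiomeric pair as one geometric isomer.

2

The six octahedral sites form three mutually perpendicular trans pairs.
Working through the distinct placements yields 2 geometric isomers: CN and ONO mutually cis; CN and ONO mutually trans.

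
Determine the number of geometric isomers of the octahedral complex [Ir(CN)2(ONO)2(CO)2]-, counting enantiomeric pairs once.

An octahedron has six vertices in three trans pairs; every non-trans pair is cis.
Systematic placement gives 5 geometric isomers: CN trans, ONO trans, CO trans; CN trans, ONO cis, CO cis; CN cis, ONO trans, CO cis; CN cis, ONO cis, CO cis (chiral); CN cis, ONO cis, CO trans.

5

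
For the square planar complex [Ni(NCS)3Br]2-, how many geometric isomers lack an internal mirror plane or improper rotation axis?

In a square planar complex each vertex has one trans partner and two cis neighbours.
Only one geometric arrangement is possible.

0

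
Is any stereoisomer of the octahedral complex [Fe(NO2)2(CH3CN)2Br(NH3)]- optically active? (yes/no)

The six octahedral sites form three mutually perpendicular trans pairs.
Working through the distinct placements yields 6 geometric isomers: NO2 trans, CH3CN cis; NO2 cis, CH3CN cis (3 arrangements, 2 chiral); NO2 trans, CH3CN trans; NO2 cis, CH3CN trans.
Of these, 2 lack any improper symmetry element and so occur as enantiomeric pairs, giving 6 + 2 = 8 stereoisomers in total.

yes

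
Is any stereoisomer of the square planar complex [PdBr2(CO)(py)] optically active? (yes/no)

A square has two trans pairs of vertices; adjacent vertices are cis.
The distinct arrangements are (2 in all): Br cis; Br trans.
Each arrangement has an internal mirror plane or centre of symmetry, so none is chiral.

no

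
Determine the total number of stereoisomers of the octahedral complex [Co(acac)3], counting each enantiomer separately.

Each acac is bidentate and must span two cis positions.
Only one geometric arrangement is possible; it has no improper symmetry element, so it exists as a pair of enantiomers (2 stereoisomers).

2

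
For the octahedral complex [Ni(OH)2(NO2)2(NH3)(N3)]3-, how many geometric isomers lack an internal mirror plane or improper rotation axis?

2

Working through the distinct placements yields 6 geometric isomers: OH trans, NO2 trans; OH cis, NO2 cis (3 arrangements, 2 chiral); OH trans, NO2 cis; OH cis, NO2 trans.
Of these, 2 lack any improper symmetry element and so occur as enantiomeric pairs, giving 6 + 2 = 8 stereoisomers in total.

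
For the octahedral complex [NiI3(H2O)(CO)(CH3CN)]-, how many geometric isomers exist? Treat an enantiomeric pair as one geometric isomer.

4

The distinct arrangements are (4 in all): I mer (3 arrangements); I fac (chiral).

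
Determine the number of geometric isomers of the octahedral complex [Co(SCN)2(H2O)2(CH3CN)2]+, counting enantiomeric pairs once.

In an octahedral complex each vertex has one trans partner and four cis neighbours.
The distinct arrangements are (5 in all): SCN trans, H2O trans, CH3CN trans; SCN cis, H2O cis, CH3CN trans; SCN trans, H2O cis, CH3CN cis; SCN cis, H2O cis, CH3CN cis (chiral); SCN cis, H2O trans, CH3CN cis.

5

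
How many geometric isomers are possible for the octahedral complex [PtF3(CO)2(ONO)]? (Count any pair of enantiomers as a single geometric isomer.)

3

Systematic placement gives 3 geometric isomers: F mer, CO trans; F fac, CO cis; F mer, CO cis.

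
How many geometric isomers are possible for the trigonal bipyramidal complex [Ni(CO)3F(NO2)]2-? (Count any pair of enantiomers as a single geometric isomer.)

4

A trigonal bipyramid has two axial and three equatorial sites, which are chemically inequivalent.
Working through the distinct placements yields 4 geometric isomers: F equatorial, NO2 equatorial; F axial, NO2 equatorial; F equatorial, NO2 axial; F axial, NO2 axial.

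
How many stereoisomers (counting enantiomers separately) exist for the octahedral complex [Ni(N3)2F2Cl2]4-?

6

The six octahedral sites form three mutually perpendicular trans pairs.
The distinct arrangements are (5 in all): N3 trans, F trans, Cl trans; N3 cis, F cis, Cl trans; N3 trans, F cis, Cl cis; N3 cis, F cis, Cl cis (chiral); N3 cis, F trans, Cl cis.
One of these lacks any improper symmetry element and so occurs as an enantiomeric pair, giving 5 + 1 = 6 stereoisomers in total.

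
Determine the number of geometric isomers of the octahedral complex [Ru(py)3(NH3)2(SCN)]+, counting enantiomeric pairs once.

An octahedron has six vertices in three trans pairs; every non-trans pair is cis.
Working through the distinct placements yields 3 geometric isomers: py mer, NH3 trans; py mer, NH3 cis; py fac, NH3 cis.

3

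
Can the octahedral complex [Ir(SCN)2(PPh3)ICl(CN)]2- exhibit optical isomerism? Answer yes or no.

An octahedron has six vertices in three trans pairs; every non-trans pair is cis.
Systematic enumeration (placing each ligand type in turn and discarding arrangements equivalent by rotation or reflection) gives 9 geometric isomers.
Of these, 6 lack any improper symmetry element and so occur as enantiomeric pairs, giving 9 + 6 = 15 stereoisomers in total.

yes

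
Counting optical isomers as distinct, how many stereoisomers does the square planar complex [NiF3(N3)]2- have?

A square has two trans pairs of vertices; adjacent vertices are cis.
Only one geometric arrangement is possible.

1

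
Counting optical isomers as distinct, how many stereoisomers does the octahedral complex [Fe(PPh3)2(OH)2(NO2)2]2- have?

6

There are 5 geometric isomers: PPh3 trans, OH trans, NO2 trans; PPh3 cis, OH cis, NO2 trans; PPh3 trans, OH cis, NO2 cis; PPh3 cis, OH cis, NO2 cis (chiral); PPh3 cis, OH trans, NO2 cis.
One of these lacks any improper symmetry element and so occurs as an enantiomeric pair, giving 5 + 1 = 6 stereoisomers in total.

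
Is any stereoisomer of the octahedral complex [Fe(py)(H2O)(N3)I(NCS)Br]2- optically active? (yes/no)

yes

The six octahedral sites form three mutually perpendicular trans pairs.
Exhaustive case analysis gives 15 geometric isomers.
Of these, 15 lack any improper symmetry element and so occur as enantiomeric pairs, giving 15 + 15 = 30 stereoisomers in total.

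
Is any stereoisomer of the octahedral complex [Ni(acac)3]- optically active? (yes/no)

yes

Each acac is bidentate and must span two cis positions.
Only one geometric arrangement is possible; it has no improper symmetry element, so it exists as a pair of enantiomers (2 stereoisomers).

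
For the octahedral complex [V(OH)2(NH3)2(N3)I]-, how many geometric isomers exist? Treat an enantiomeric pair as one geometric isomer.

6

Working through the distinct placements yields 6 geometric isomers: OH trans, NH3 trans; OH cis, NH3 cis (3 arrangements, 2 chiral); OH trans, NH3 cis; OH cis, NH3 trans.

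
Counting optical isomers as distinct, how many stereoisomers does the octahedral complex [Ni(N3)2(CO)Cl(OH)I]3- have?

15

The six octahedral sites form three mutually perpendicular trans pairs.
Exhaustive case analysis gives 9 geometric isomers.
Of these, 6 lack any improper symmetry element and so occur as enantiomeric pairs, giving 9 + 6 = 15 stereoisomers in total.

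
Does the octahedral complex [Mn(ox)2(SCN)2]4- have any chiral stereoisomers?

The six octahedral sites form three mutually perpendicular trans pairs.
Each ox is bidentate and must span two cis positions.
Working through the distinct placements yields 2 geometric isomers: SCN trans; SCN cis (chiral).
One of these lacks any improper symmetry element and so occurs as an enantiomeric pair, giving 2 + 1 = 3 stereoisomers in total.

yes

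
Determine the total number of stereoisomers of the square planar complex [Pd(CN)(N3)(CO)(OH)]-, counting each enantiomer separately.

In a square planar complex each vertex has one trans partner and two cis neighbours.
Working through the distinct placements yields 3 geometric isomers: (CN/N3 trans, CO/OH trans); (CN/OH trans, CO/N3 trans); (CN/CO trans, N3/OH trans).
Each arrangement has an internal mirror plane or centre of symmetry, so none is chiral.

3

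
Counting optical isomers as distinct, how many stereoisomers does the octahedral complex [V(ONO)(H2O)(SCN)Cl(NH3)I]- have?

30

In an octahedral complex each vertex has one trans partner and four cis neighbours.
Placing the ligands in turn and identifying arrangements related by rotation or reflection leaves 15 distinct geometric isomers.
Of these, 15 lack any improper symmetry element and so occur as enantiomeric pairs, giving 15 + 15 = 30 stereoisomers in total.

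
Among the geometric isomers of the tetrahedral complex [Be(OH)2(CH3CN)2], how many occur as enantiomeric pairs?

0

Only one geometric arrangement is possible.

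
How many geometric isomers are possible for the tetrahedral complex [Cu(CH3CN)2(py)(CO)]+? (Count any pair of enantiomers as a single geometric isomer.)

All four vertices of a tetrahedron are equivalent and mutually adjacent, so cis/trans isomerism cannot arise.
Only one geometric arrangement is possible.

1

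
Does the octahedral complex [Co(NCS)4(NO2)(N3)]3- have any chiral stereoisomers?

Systematic placement gives 2 geometric isomers: NO2 and N3 mutually cis; NO2 and N3 mutually trans.
Each arrangement has an internal mirror plane or centre of symmetry, so none is chiral.

no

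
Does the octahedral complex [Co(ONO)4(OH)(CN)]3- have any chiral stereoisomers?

An octahedron has six vertices in three trans pairs; every non-trans pair is cis.
Working through the distinct placements yields 2 geometric isomers: OH and CN mutually trans; OH and CN mutually cis.
Each arrangement has an internal mirror plane or centre of symmetry, so none is chiral.

no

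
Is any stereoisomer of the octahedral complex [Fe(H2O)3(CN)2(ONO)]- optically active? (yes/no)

no

An octahedron has six vertices in three trans pairs; every non-trans pair is cis.
Systematic placement gives 3 geometric isomers: H2O mer, CN trans; H2O fac, CN cis; H2O mer, CN cis.
Each arrangement has an internal mirror plane or centre of symmetry, so none is chiral.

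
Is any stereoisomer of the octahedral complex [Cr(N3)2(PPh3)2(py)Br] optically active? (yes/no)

The six octahedral sites form three mutually perpendicular trans pairs.
There are 6 geometric isomers: N3 cis, PPh3 cis (3 arrangements, 2 chiral); N3 cis, PPh3 trans; N3 trans, PPh3 cis; N3 trans, PPh3 trans.
Of these, 2 lack any improper symmetry element and so occur as enantiomeric pairs, giving 6 + 2 = 8 stereoisomers in total.

yes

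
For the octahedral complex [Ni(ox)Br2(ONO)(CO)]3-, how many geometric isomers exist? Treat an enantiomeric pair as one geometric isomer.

4

In an octahedral complex each vertex has one trans partner and four cis neighbours.
Each ox is bidentate and must span two cis positions.
There are 4 geometric isomers: Br trans; Br cis (3 arrangements, 2 chiral).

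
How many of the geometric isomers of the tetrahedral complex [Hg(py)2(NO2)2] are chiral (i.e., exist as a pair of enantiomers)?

All four vertices of a tetrahedron are equivalent and mutually adjacent, so cis/trans isomerism cannot arise.
Only one geometric arrangement is possible.

0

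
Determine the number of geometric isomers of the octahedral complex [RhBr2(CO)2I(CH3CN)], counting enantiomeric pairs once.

In an octahedral complex each vertex has one trans partner and four cis neighbours.
The distinct arrangements are (6 in all): Br trans, CO cis; Br trans, CO trans; Br cis, CO cis (3 arrangements, 2 chiral); Br cis, CO trans.

6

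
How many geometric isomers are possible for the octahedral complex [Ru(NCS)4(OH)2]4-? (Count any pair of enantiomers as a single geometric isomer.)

An octahedron has six vertices in three trans pairs; every non-trans pair is cis.
Working through the distinct placements yields 2 geometric isomers: OH trans; OH cis.

2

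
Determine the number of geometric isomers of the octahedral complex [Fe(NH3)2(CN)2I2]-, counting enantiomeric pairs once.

5

The six octahedral sites form three mutually perpendicular trans pairs.
Systematic placement gives 5 geometric isomers: NH3 trans, CN trans, I trans; NH3 cis, CN trans, I cis; NH3 trans, CN cis, I cis; NH3 cis, CN cis, I cis (chiral); NH3 cis, CN cis, I trans.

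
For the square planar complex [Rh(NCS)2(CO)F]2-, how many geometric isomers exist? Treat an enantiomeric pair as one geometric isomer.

2

A square has two trans pairs of vertices; adjacent vertices are cis.
The distinct arrangements are (2 in all): NCS cis; NCS trans.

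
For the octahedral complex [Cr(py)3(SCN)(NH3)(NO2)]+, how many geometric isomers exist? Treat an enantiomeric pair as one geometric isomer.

4

Working through the distinct placements yields 4 geometric isomers: py mer (3 arrangements); py fac (chiral).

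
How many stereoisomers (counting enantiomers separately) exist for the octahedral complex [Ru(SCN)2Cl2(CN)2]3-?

6

Systematic placement gives 5 geometric isomers: SCN trans, Cl trans, CN trans; SCN cis, Cl cis, CN trans; SCN trans, Cl cis, CN cis; SCN cis, Cl cis, CN cis (chiral); SCN cis, Cl trans, CN cis.
One of these lacks any improper symmetry element and so occurs as an enantiomeric pair, giving 5 + 1 = 6 stereoisomers in total.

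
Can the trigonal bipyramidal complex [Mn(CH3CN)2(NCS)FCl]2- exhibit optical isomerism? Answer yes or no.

In a trigonal bipyramid the two axial positions differ from the three equatorial ones.
Placing the ligands in turn and identifying arrangements related by rotation or reflection leaves 7 distinct geometric isomers.
Of these, 3 lack any improper symmetry element and so occur as enantiomeric pairs, giving 7 + 3 = 10 stereoisomers in total.

yes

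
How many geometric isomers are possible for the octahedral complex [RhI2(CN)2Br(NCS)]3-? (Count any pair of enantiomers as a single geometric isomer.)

In an octahedral complex each vertex has one trans partner and four cis neighbours.
The distinct arrangements are (6 in all): I cis, CN cis (3 arrangements, 2 chiral); I trans, CN cis; I cis, CN trans; I trans, CN trans.

6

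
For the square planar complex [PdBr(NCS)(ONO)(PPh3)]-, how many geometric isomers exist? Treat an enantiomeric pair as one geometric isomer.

3

Systematic placement gives 3 geometric isomers: (Br/ONO trans, NCS/PPh3 trans); (Br/PPh3 trans, NCS/ONO trans); (Br/NCS trans, ONO/PPh3 trans).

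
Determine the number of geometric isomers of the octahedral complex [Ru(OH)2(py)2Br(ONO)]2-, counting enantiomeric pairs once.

6

The distinct arrangements are (6 in all): OH cis, py trans; OH cis, py cis (3 arrangements, 2 chiral); OH trans, py trans; OH trans, py cis.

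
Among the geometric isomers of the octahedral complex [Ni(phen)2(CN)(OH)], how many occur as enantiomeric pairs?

1

The six octahedral sites form three mutually perpendicular trans pairs.
Each phen is bidentate and must span two cis positions.
Systematic placement gives 2 geometric isomers: CN and OH mutually trans; CN and OH mutually cis (chiral).
One of these lacks any improper symmetry element and so occurs as an enantiomeric pair, giving 2 + 1 = 3 stereoisomers in total.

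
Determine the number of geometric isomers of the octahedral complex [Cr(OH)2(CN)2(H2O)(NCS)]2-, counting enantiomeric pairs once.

In an octahedral complex each vertex has one trans partner and four cis neighbours.
There are 6 geometric isomers: OH trans, CN trans; OH cis, CN trans; OH trans, CN cis; OH cis, CN cis (3 arrangements, 2 chiral).

6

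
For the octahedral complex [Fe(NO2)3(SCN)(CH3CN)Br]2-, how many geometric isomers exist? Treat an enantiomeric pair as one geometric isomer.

In an octahedral complex each vertex has one trans partner and four cis neighbours.
There are 4 geometric isomers: NO2 mer (3 arrangements); NO2 fac (chiral).

4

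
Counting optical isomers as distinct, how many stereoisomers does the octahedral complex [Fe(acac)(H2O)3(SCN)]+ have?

2

The six octahedral sites form three mutually perpendicular trans pairs.
Each acac is bidentate and must span two cis positions.
Working through the distinct placements yields 2 geometric isomers: H2O mer; H2O fac.
Each arrangement has an internal mirror plane or centre of symmetry, so none is chiral.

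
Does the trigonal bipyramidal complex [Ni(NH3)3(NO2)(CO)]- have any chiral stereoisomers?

In a trigonal bipyramid the two axial positions differ from the three equatorial ones.
There are 4 geometric isomers: NO2 equatorial, CO axial; NO2 axial, CO axial; NO2 equatorial, CO equatorial; NO2 axial, CO equatorial.
Each arrangement has an internal mirror plane or centre of symmetry, so none is chiral.

no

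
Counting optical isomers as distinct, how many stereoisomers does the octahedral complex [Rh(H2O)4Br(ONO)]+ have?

2

Systematic placement gives 2 geometric isomers: Br and ONO mutually cis; Br and ONO mutually trans.
Each arrangement has an internal mirror plane or centre of symmetry, so none is chiral.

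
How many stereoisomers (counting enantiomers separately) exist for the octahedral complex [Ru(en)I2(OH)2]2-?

An octahedron has six vertices in three trans pairs; every non-trans pair is cis.
Each en is bidentate and must span two cis positions.
The distinct arrangements are (3 in all): I trans, OH cis; I cis, OH cis (chiral); I cis, OH trans.
One of these lacks any improper symmetry element and so occurs as an enantiomeric pair, giving 3 + 1 = 4 stereoisomers in total.

4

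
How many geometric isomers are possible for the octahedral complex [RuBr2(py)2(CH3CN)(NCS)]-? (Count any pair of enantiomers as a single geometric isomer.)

6

In an octahedral complex each vertex has one trans partner and four cis neighbours.
The distinct arrangements are (6 in all): Br trans, py trans; Br trans, py cis; Br cis, py trans; Br cis, py cis (3 arrangements, 2 chiral).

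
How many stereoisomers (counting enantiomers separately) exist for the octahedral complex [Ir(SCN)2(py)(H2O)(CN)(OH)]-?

In an octahedral complex each vertex has one trans partner and four cis neighbours.
Exhaustive case analysis gives 9 geometric isomers.
Of these, 6 lack any improper symmetry element and so occur as enantiomeric pairs, giving 9 + 6 = 15 stereoisomers in total.

15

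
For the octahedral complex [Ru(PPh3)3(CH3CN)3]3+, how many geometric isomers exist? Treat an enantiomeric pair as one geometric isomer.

2

There are 2 geometric isomers: PPh3 mer; PPh3 fac.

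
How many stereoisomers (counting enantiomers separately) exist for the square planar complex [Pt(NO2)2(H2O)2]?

The distinct arrangements are (2 in all): NO2 cis; NO2 trans.
Each arrangement has an internal mirror plane or centre of symmetry, so none is chiral.

2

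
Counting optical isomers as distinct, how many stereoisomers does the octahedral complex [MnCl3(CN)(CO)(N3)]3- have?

The six octahedral sites form three mutually perpendicular trans pairs.
Working through the distinct placements yields 4 geometric isomers: Cl mer (3 arrangements); Cl fac (chiral).
One of these lacks any improper symmetry element and so occurs as an enantiomeric pair, giving 4 + 1 = 5 stereoisomers in total.

5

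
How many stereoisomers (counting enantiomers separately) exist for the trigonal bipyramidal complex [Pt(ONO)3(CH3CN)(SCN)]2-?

A trigonal bipyramid has two axial and three equatorial sites, which are chemically inequivalent.
There are 4 geometric isomers: CH3CN axial, SCN equatorial; CH3CN axial, SCN axial; CH3CN equatorial, SCN equatorial; CH3CN equatorial, SCN axial.
Each arrangement has an internal mirror plane or centre of symmetry, so none is chiral.

4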